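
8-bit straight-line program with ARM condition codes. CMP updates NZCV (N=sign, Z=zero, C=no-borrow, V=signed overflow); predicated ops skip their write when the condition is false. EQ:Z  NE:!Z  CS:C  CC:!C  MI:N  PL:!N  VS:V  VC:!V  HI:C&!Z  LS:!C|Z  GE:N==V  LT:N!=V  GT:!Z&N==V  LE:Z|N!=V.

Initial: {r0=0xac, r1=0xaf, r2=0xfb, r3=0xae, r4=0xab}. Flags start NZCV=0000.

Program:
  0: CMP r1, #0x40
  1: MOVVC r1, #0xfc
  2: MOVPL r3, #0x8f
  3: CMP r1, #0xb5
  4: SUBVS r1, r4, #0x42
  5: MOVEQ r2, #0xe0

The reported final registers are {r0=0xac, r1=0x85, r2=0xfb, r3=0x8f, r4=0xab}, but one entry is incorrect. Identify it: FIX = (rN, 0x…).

[0] flags=0011 → (cmp)
[1] flags=0011 VC?F → skip
[2] flags=0011 PL?T → r3=0x8f
[3] flags=1000 → (cmp)
[4] flags=1000 VS?F → skip
[5] flags=1000 EQ?F → skip

FIX = (r1, 0xaf)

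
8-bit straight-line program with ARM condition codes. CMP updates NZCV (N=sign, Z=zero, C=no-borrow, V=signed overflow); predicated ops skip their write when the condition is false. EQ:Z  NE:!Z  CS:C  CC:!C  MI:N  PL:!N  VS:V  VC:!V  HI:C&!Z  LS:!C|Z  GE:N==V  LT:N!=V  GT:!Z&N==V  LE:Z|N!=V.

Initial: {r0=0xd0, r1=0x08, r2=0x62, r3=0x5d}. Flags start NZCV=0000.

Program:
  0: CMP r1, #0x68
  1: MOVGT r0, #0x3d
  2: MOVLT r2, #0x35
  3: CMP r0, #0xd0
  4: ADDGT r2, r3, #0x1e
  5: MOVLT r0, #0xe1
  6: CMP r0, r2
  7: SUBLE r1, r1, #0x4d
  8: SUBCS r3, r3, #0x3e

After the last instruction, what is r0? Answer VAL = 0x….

VAL = 0xd0

0: ✓ CMP  NZCV=1000
1: · MOVGT
2: ✓ MOVLT  r2←0x35
3: ✓ CMP  NZCV=0110
4: · ADDGT
5: · MOVLT
6: ✓ CMP  NZCV=1010
7: ✓ SUBLE  r1←0xbb
8: ✓ SUBCS  r3←0x1f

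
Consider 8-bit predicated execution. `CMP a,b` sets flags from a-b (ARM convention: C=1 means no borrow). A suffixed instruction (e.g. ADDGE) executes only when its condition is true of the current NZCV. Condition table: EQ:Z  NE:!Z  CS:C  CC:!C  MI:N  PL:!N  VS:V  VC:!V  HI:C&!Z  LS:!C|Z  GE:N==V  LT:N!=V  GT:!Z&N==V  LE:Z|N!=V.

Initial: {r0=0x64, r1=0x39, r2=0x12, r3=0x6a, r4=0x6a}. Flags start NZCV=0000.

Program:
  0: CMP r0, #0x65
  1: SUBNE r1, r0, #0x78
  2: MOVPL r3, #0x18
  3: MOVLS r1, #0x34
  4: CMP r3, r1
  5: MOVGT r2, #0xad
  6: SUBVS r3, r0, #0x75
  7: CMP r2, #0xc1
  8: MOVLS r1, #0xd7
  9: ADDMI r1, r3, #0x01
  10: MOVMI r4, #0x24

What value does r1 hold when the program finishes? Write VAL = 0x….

0: ✓ CMP  NZCV=1000
1: ✓ SUBNE  r1←0xec
2: · MOVPL
3: ✓ MOVLS  r1←0x34
4: ✓ CMP  NZCV=0010
5: ✓ MOVGT  r2←0xad
6: · SUBVS
7: ✓ CMP  NZCV=1000
8: ✓ MOVLS  r1←0xd7
9: ✓ ADDMI  r1←0x6b
10: ✓ MOVMI  r4←0x24

VAL = 0x6b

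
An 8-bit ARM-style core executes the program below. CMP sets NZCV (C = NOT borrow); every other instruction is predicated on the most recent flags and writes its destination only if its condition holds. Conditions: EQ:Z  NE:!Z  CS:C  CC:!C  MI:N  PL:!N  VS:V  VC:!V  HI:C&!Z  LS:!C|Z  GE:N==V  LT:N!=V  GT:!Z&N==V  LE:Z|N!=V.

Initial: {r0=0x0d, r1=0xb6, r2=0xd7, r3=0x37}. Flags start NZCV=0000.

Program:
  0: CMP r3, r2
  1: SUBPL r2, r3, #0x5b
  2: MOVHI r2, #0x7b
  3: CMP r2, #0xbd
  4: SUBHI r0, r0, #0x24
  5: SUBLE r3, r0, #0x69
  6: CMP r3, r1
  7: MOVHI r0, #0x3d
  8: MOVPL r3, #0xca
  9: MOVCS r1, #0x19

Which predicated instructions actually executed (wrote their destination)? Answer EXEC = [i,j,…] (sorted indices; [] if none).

[0] flags=0000 → (cmp)
[1] flags=0000 PL?T → r2=0xdc
[2] flags=0000 HI?F → skip
[3] flags=0010 → (cmp)
[4] flags=0010 HI?T → r0=0xe9
[5] flags=0010 LE?F → skip
[6] flags=1001 → (cmp)
[7] flags=1001 HI?F → skip
[8] flags=1001 PL?F → skip
[9] flags=1001 CS?F → skip

EXEC = [1,4]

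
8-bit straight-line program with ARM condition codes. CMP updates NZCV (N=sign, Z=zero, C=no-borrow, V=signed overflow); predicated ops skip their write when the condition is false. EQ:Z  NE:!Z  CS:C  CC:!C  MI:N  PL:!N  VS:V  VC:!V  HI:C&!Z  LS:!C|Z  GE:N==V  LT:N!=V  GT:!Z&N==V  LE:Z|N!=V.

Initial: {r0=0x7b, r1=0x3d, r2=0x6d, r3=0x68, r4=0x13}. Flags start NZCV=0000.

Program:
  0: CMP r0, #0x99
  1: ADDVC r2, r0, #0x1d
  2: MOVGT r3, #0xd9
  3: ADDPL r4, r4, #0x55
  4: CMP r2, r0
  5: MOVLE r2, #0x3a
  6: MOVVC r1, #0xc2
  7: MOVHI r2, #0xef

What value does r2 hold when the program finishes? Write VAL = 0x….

[0] flags=1001 → (cmp)
[1] flags=1001 VC?F → skip
[2] flags=1001 GT?T → r3=0xd9
[3] flags=1001 PL?F → skip
[4] flags=1000 → (cmp)
[5] flags=1000 LE?T → r2=0x3a
[6] flags=1000 VC?T → r1=0xc2
[7] flags=1000 HI?F → skip

VAL = 0x3a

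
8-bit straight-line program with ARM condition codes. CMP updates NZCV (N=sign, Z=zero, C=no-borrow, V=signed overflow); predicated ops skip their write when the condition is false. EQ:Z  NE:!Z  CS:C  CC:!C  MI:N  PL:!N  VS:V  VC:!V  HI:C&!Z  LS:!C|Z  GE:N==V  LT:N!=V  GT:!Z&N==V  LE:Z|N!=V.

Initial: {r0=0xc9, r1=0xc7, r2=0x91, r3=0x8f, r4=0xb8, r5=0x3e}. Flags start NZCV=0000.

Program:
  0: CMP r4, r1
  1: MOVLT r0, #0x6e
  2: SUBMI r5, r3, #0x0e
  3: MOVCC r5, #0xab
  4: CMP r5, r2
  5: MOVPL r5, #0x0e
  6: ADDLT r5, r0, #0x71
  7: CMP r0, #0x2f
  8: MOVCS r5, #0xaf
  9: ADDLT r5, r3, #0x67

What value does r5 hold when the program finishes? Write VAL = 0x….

0: ✓ CMP  NZCV=1000
1: ✓ MOVLT  r0←0x6e
2: ✓ SUBMI  r5←0x81
3: ✓ MOVCC  r5←0xab
4: ✓ CMP  NZCV=0010
5: ✓ MOVPL  r5←0x0e
6: · ADDLT
7: ✓ CMP  NZCV=0010
8: ✓ MOVCS  r5←0xaf
9: · ADDLT

VAL = 0xaf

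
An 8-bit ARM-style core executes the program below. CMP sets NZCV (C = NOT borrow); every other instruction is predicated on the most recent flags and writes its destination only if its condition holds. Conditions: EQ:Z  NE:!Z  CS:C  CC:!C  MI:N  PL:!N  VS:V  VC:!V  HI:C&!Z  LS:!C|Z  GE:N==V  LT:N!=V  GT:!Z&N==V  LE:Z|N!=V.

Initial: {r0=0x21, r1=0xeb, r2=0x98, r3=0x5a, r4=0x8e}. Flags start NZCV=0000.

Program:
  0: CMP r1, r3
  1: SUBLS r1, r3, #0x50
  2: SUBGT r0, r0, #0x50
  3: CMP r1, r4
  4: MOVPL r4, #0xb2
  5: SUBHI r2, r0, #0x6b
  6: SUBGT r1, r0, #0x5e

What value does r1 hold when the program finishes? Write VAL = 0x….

VAL = 0xc3

0: ✓ CMP  NZCV=1010
1: · SUBLS
2: · SUBGT
3: ✓ CMP  NZCV=0010
4: ✓ MOVPL  r4←0xb2
5: ✓ SUBHI  r2←0xb6
6: ✓ SUBGT  r1←0xc3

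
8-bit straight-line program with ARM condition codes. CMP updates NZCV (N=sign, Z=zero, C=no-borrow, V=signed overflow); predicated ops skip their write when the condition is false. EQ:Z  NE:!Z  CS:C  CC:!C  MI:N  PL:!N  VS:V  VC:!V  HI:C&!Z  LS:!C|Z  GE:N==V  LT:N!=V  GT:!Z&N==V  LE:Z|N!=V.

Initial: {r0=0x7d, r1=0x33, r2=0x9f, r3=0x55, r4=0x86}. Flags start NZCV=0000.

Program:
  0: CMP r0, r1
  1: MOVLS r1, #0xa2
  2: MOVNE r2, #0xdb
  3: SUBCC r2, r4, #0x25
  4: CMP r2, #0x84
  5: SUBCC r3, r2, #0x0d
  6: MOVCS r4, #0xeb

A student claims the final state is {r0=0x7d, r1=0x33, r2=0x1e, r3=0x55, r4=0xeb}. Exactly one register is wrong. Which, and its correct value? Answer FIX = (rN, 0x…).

FIX = (r2, 0xdb)

[0] flags=0010 → (cmp)
[1] flags=0010 LS?F → skip
[2] flags=0010 NE?T → r2=0xdb
[3] flags=0010 CC?F → skip
[4] flags=0010 → (cmp)
[5] flags=0010 CC?F → skip
[6] flags=0010 CS?T → r4=0xeb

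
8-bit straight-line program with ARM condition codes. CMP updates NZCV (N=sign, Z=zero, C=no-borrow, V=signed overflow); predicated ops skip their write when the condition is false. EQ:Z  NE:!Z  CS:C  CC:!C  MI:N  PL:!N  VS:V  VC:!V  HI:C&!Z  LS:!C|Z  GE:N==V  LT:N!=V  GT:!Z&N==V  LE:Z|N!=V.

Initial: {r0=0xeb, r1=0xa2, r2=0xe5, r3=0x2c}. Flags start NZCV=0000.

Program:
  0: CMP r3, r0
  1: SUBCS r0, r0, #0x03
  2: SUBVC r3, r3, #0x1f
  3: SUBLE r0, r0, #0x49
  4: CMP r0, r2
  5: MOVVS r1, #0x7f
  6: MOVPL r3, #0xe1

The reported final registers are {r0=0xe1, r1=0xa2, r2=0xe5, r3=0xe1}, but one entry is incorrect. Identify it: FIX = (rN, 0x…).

FIX = (r0, 0xeb)

[0] flags=0000 → (cmp)
[1] flags=0000 CS?F → skip
[2] flags=0000 VC?T → r3=0x0d
[3] flags=0000 LE?F → skip
[4] flags=0010 → (cmp)
[5] flags=0010 VS?F → skip
[6] flags=0010 PL?T → r3=0xe1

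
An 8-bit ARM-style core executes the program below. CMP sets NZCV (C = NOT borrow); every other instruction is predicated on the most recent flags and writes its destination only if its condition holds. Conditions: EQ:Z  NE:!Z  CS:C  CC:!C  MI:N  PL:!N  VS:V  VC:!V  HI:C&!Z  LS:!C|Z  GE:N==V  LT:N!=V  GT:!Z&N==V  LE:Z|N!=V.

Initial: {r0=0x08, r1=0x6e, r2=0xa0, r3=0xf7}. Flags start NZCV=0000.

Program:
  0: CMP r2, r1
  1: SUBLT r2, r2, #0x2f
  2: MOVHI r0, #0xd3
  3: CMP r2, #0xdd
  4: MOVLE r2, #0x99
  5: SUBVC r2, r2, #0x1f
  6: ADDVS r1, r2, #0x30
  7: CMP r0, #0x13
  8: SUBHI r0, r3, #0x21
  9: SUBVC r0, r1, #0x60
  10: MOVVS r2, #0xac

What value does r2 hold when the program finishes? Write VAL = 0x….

0: ✓ CMP  NZCV=0011
1: ✓ SUBLT  r2←0x71
2: ✓ MOVHI  r0←0xd3
3: ✓ CMP  NZCV=1001
4: · MOVLE
5: · SUBVC
6: ✓ ADDVS  r1←0xa1
7: ✓ CMP  NZCV=1010
8: ✓ SUBHI  r0←0xd6
9: ✓ SUBVC  r0←0x41
10: · MOVVS

VAL = 0x71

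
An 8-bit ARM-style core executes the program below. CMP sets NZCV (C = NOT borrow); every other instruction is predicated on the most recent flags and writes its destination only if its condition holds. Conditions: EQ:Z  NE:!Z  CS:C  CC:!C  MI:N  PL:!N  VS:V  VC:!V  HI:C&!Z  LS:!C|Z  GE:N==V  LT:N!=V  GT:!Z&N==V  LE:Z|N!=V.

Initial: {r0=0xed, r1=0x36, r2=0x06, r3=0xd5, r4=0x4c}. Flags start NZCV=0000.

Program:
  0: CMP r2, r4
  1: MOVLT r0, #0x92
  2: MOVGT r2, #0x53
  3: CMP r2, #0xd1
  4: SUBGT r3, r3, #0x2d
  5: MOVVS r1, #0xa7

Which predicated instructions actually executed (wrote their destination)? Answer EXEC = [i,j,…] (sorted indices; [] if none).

EXEC = [1,4]

[0] flags=1000 → (cmp)
[1] flags=1000 LT?T → r0=0x92
[2] flags=1000 GT?F → skip
[3] flags=0000 → (cmp)
[4] flags=0000 GT?T → r3=0xa8
[5] flags=0000 VS?F → skip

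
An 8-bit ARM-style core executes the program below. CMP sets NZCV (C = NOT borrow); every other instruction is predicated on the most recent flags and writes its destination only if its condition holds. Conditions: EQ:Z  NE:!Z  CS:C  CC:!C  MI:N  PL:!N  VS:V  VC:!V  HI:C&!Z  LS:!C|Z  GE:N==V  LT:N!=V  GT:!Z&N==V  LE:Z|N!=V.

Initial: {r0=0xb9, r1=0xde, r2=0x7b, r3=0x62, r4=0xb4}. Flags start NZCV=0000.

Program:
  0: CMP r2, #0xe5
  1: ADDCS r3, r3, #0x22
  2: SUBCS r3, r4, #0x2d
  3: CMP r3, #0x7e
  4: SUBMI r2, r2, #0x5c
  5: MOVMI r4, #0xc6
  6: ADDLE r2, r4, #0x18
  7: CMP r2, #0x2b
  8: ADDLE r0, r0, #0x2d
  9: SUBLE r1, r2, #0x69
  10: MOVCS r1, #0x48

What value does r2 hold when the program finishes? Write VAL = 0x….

0: ✓ CMP  NZCV=1001
1: · ADDCS
2: · SUBCS
3: ✓ CMP  NZCV=1000
4: ✓ SUBMI  r2←0x1f
5: ✓ MOVMI  r4←0xc6
6: ✓ ADDLE  r2←0xde
7: ✓ CMP  NZCV=1010
8: ✓ ADDLE  r0←0xe6
9: ✓ SUBLE  r1←0x75
10: ✓ MOVCS  r1←0x48

VAL = 0xde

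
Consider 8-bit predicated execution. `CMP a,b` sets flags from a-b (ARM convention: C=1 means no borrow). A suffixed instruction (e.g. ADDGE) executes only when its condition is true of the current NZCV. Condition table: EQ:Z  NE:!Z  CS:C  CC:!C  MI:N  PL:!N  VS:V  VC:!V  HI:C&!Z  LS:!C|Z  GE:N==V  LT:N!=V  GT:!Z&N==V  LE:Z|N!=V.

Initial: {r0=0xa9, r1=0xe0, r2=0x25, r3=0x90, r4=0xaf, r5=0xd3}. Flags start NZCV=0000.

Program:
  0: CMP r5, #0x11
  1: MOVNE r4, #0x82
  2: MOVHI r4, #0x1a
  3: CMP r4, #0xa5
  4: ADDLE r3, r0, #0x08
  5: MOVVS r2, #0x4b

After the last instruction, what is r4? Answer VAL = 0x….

0: ✓ CMP  NZCV=1010
1: ✓ MOVNE  r4←0x82
2: ✓ MOVHI  r4←0x1a
3: ✓ CMP  NZCV=0000
4: · ADDLE
5: · MOVVS

VAL = 0x1a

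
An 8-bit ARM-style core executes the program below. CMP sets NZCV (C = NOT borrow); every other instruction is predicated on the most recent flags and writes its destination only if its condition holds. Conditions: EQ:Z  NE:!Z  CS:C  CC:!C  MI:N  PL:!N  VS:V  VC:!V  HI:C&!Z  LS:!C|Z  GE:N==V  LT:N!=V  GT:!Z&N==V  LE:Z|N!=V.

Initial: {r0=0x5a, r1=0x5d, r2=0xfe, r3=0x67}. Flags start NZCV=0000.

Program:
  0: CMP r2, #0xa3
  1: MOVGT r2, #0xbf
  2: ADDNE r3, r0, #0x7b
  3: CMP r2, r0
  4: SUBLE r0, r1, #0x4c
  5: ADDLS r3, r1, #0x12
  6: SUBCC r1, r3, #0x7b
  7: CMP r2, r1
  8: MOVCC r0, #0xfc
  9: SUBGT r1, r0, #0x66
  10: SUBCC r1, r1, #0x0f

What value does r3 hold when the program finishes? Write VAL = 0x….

VAL = 0xd5

[0] flags=0010 → (cmp)
[1] flags=0010 GT?T → r2=0xbf
[2] flags=0010 NE?T → r3=0xd5
[3] flags=0011 → (cmp)
[4] flags=0011 LE?T → r0=0x11
[5] flags=0011 LS?F → skip
[6] flags=0011 CC?F → skip
[7] flags=0011 → (cmp)
[8] flags=0011 CC?F → skip
[9] flags=0011 GT?F → skip
[10] flags=0011 CC?F → skip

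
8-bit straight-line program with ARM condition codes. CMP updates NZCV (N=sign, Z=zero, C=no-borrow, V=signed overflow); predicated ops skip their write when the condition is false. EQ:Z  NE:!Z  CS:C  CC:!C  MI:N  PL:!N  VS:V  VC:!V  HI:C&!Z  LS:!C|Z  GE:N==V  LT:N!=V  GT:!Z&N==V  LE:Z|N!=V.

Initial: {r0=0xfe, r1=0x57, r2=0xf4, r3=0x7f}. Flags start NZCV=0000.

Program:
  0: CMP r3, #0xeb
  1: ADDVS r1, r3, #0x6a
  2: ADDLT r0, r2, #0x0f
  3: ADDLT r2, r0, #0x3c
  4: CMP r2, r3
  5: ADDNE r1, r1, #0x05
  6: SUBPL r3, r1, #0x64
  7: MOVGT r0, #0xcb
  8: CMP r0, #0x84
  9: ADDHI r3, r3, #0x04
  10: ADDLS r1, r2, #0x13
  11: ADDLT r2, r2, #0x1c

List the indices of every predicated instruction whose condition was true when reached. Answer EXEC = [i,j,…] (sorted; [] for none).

0: ✓ CMP  NZCV=1001
1: ✓ ADDVS  r1←0xe9
2: · ADDLT
3: · ADDLT
4: ✓ CMP  NZCV=0011
5: ✓ ADDNE  r1←0xee
6: ✓ SUBPL  r3←0x8a
7: · MOVGT
8: ✓ CMP  NZCV=0010
9: ✓ ADDHI  r3←0x8e
10: · ADDLS
11: · ADDLT

EXEC = [1,5,6,9]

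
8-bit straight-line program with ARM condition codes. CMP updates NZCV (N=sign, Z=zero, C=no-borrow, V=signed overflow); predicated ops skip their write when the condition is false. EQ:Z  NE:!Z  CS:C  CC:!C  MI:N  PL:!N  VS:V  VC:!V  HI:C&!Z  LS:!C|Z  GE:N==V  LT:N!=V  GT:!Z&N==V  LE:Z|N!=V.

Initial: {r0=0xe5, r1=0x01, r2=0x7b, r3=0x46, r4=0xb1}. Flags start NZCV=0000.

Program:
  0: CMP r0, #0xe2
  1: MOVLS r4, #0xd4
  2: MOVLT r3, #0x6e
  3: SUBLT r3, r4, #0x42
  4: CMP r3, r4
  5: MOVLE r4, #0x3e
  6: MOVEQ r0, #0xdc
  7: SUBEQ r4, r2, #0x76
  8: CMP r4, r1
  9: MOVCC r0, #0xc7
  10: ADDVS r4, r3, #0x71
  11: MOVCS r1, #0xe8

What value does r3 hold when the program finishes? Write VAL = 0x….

0: ✓ CMP  NZCV=0010
1: · MOVLS
2: · MOVLT
3: · SUBLT
4: ✓ CMP  NZCV=1001
5: · MOVLE
6: · MOVEQ
7: · SUBEQ
8: ✓ CMP  NZCV=1010
9: · MOVCC
10: · ADDVS
11: ✓ MOVCS  r1←0xe8

VAL = 0x46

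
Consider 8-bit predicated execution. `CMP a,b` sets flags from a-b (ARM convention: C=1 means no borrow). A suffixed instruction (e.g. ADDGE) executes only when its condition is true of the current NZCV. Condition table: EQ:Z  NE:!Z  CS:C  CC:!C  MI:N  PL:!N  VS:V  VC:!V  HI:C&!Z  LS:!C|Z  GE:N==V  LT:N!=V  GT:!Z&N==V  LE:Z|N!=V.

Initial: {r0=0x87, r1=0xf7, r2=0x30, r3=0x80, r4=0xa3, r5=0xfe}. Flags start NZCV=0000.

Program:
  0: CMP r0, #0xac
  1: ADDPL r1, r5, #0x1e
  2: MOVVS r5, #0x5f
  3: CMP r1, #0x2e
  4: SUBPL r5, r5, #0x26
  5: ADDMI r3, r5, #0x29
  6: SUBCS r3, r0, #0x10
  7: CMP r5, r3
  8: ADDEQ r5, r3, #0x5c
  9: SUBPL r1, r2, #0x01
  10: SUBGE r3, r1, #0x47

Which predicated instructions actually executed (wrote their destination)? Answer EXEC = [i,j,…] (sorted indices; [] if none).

[0] flags=1000 → (cmp)
[1] flags=1000 PL?F → skip
[2] flags=1000 VS?F → skip
[3] flags=1010 → (cmp)
[4] flags=1010 PL?F → skip
[5] flags=1010 MI?T → r3=0x27
[6] flags=1010 CS?T → r3=0x77
[7] flags=1010 → (cmp)
[8] flags=1010 EQ?F → skip
[9] flags=1010 PL?F → skip
[10] flags=1010 GE?F → skip

EXEC = [5,6]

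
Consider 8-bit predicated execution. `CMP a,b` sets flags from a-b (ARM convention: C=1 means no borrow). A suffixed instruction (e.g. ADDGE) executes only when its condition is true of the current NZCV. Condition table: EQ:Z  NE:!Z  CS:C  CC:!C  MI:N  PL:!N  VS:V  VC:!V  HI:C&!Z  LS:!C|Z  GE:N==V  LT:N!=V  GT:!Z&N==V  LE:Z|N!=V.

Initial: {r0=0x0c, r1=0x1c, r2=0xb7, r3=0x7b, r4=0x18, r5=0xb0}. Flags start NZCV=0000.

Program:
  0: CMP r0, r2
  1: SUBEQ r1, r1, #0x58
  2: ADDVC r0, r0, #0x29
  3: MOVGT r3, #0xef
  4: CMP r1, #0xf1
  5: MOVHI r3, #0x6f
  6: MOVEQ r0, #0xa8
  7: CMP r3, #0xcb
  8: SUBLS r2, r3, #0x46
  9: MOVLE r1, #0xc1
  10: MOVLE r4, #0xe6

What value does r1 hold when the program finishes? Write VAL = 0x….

[0] flags=0000 → (cmp)
[1] flags=0000 EQ?F → skip
[2] flags=0000 VC?T → r0=0x35
[3] flags=0000 GT?T → r3=0xef
[4] flags=0000 → (cmp)
[5] flags=0000 HI?F → skip
[6] flags=0000 EQ?F → skip
[7] flags=0010 → (cmp)
[8] flags=0010 LS?F → skip
[9] flags=0010 LE?F → skip
[10] flags=0010 LE?F → skip

VAL = 0x1c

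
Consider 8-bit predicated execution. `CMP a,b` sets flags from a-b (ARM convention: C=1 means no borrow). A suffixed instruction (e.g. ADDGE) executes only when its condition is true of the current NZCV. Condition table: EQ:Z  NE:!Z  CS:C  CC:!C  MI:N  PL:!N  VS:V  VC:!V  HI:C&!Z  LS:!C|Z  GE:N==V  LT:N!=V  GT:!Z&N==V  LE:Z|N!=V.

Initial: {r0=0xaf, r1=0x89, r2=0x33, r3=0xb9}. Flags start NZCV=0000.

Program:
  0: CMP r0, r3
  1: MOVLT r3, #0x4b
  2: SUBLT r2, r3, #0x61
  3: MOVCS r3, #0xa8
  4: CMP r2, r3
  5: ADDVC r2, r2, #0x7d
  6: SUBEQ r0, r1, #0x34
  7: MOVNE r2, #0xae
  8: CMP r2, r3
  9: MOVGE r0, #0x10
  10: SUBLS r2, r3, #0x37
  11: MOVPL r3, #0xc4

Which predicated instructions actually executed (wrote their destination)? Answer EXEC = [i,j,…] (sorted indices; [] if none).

EXEC = [1,2,5,7,11]

[0] flags=1000 → (cmp)
[1] flags=1000 LT?T → r3=0x4b
[2] flags=1000 LT?T → r2=0xea
[3] flags=1000 CS?F → skip
[4] flags=1010 → (cmp)
[5] flags=1010 VC?T → r2=0x67
[6] flags=1010 EQ?F → skip
[7] flags=1010 NE?T → r2=0xae
[8] flags=0011 → (cmp)
[9] flags=0011 GE?F → skip
[10] flags=0011 LS?F → skip
[11] flags=0011 PL?T → r3=0xc4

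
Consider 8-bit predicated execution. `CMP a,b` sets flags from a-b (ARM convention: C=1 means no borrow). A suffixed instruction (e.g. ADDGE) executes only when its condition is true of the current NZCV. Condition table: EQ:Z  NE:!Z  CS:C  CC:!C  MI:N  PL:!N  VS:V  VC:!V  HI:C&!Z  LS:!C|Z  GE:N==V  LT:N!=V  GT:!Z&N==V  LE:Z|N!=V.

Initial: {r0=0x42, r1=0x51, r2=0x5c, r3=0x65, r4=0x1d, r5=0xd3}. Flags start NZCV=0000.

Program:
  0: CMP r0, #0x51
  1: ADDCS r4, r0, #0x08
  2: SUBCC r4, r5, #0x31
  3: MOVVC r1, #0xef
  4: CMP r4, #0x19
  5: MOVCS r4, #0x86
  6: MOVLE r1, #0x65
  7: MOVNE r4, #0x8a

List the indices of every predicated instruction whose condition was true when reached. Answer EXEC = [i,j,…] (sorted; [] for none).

EXEC = [2,3,5,6,7]

[0] flags=1000 → (cmp)
[1] flags=1000 CS?F → skip
[2] flags=1000 CC?T → r4=0xa2
[3] flags=1000 VC?T → r1=0xef
[4] flags=1010 → (cmp)
[5] flags=1010 CS?T → r4=0x86
[6] flags=1010 LE?T → r1=0x65
[7] flags=1010 NE?T → r4=0x8a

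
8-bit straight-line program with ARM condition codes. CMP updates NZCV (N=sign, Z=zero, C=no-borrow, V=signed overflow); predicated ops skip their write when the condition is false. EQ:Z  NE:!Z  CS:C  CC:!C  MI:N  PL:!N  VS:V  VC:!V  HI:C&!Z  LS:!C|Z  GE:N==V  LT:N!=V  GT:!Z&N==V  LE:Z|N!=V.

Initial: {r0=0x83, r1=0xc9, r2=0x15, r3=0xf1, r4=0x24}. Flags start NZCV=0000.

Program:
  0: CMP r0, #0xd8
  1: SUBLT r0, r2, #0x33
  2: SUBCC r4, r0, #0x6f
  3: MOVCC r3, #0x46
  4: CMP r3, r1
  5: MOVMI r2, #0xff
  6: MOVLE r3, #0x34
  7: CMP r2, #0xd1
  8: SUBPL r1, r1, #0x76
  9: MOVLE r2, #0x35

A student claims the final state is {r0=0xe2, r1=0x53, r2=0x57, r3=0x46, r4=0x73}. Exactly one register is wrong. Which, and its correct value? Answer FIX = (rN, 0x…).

[0] flags=1000 → (cmp)
[1] flags=1000 LT?T → r0=0xe2
[2] flags=1000 CC?T → r4=0x73
[3] flags=1000 CC?T → r3=0x46
[4] flags=0000 → (cmp)
[5] flags=0000 MI?F → skip
[6] flags=0000 LE?F → skip
[7] flags=0000 → (cmp)
[8] flags=0000 PL?T → r1=0x53
[9] flags=0000 LE?F → skip

FIX = (r2, 0x15)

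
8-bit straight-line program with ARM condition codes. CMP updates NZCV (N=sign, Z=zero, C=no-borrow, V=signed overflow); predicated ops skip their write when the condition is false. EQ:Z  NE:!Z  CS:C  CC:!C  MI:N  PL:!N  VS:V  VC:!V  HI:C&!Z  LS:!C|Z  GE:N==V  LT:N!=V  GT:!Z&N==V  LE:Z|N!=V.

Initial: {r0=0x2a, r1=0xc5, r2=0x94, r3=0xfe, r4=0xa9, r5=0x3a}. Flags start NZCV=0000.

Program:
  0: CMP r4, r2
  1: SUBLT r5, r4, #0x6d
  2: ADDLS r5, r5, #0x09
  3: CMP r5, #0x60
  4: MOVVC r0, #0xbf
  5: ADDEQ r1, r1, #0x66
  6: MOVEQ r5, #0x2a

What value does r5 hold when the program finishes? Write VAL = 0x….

0: ✓ CMP  NZCV=0010
1: · SUBLT
2: · ADDLS
3: ✓ CMP  NZCV=1000
4: ✓ MOVVC  r0←0xbf
5: · ADDEQ
6: · MOVEQ

VAL = 0x3a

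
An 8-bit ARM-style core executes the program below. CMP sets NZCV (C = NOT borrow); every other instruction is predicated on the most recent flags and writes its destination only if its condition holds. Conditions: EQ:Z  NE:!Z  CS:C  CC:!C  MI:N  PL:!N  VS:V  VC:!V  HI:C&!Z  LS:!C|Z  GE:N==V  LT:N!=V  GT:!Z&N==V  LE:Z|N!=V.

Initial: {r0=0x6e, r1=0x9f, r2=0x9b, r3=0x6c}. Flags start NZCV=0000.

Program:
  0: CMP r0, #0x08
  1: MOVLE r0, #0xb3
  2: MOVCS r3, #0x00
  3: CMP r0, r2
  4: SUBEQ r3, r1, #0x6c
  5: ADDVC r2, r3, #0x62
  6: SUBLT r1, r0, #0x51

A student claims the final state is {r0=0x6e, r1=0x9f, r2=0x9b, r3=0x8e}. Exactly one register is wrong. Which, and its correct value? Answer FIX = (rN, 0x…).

FIX = (r3, 0x00)

[0] flags=0010 → (cmp)
[1] flags=0010 LE?F → skip
[2] flags=0010 CS?T → r3=0x00
[3] flags=1001 → (cmp)
[4] flags=1001 EQ?F → skip
[5] flags=1001 VC?F → skip
[6] flags=1001 LT?F → skip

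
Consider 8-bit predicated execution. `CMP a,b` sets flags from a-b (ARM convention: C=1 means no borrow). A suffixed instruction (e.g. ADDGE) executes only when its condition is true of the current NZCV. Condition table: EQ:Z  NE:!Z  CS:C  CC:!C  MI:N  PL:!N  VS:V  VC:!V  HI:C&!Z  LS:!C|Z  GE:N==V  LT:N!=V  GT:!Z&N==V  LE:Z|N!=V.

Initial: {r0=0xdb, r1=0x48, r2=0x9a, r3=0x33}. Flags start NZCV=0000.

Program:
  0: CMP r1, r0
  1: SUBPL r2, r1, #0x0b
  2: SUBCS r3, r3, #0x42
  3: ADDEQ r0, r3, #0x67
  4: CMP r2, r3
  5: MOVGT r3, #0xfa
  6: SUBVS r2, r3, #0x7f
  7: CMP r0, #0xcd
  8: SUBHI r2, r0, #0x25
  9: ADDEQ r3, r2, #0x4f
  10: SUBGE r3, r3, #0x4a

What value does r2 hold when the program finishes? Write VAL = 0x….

[0] flags=0000 → (cmp)
[1] flags=0000 PL?T → r2=0x3d
[2] flags=0000 CS?F → skip
[3] flags=0000 EQ?F → skip
[4] flags=0010 → (cmp)
[5] flags=0010 GT?T → r3=0xfa
[6] flags=0010 VS?F → skip
[7] flags=0010 → (cmp)
[8] flags=0010 HI?T → r2=0xb6
[9] flags=0010 EQ?F → skip
[10] flags=0010 GE?T → r3=0xb0

VAL = 0xb6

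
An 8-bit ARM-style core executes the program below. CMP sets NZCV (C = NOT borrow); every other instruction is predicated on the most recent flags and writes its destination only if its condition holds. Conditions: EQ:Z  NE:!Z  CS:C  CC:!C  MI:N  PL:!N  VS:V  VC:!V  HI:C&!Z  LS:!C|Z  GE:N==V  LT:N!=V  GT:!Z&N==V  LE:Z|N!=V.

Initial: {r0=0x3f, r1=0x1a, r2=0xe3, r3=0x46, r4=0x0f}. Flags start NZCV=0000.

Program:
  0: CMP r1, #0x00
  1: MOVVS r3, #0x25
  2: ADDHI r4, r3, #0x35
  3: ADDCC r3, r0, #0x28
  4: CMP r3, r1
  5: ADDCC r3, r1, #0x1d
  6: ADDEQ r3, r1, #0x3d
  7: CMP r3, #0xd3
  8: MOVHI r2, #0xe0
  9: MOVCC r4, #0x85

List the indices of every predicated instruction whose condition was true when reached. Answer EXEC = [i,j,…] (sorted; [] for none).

EXEC = [2,9]

0: ✓ CMP  NZCV=0010
1: · MOVVS
2: ✓ ADDHI  r4←0x7b
3: · ADDCC
4: ✓ CMP  NZCV=0010
5: · ADDCC
6: · ADDEQ
7: ✓ CMP  NZCV=0000
8: · MOVHI
9: ✓ MOVCC  r4←0x85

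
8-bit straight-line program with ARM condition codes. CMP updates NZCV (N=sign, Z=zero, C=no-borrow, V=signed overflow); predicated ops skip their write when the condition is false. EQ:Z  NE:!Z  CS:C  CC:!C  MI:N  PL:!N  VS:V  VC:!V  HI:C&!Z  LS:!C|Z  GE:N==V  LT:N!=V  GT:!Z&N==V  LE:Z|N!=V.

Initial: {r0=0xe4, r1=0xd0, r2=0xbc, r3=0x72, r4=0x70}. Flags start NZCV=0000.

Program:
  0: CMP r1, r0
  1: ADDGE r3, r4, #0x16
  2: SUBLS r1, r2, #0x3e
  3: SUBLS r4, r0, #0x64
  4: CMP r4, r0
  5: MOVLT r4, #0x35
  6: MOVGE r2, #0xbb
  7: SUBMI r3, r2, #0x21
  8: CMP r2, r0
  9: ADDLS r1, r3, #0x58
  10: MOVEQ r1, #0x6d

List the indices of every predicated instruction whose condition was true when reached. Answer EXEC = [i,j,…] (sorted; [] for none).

EXEC = [2,3,5,7,9]

[0] flags=1000 → (cmp)
[1] flags=1000 GE?F → skip
[2] flags=1000 LS?T → r1=0x7e
[3] flags=1000 LS?T → r4=0x80
[4] flags=1000 → (cmp)
[5] flags=1000 LT?T → r4=0x35
[6] flags=1000 GE?F → skip
[7] flags=1000 MI?T → r3=0x9b
[8] flags=1000 → (cmp)
[9] flags=1000 LS?T → r1=0xf3
[10] flags=1000 EQ?F → skip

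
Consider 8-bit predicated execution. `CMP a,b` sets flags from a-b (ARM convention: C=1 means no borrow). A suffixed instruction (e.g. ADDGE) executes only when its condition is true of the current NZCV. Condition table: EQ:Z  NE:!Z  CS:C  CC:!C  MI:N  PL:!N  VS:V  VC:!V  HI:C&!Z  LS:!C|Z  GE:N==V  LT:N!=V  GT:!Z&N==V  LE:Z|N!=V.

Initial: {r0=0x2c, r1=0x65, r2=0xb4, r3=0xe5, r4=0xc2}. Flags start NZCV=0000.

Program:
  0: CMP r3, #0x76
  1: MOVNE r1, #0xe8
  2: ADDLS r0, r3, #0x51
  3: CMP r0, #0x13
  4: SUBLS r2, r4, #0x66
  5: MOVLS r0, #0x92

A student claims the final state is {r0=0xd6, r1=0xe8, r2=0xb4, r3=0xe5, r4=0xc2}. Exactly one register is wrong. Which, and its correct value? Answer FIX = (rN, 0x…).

0: ✓ CMP  NZCV=0011
1: ✓ MOVNE  r1←0xe8
2: · ADDLS
3: ✓ CMP  NZCV=0010
4: · SUBLS
5: · MOVLS

FIX = (r0, 0x2c)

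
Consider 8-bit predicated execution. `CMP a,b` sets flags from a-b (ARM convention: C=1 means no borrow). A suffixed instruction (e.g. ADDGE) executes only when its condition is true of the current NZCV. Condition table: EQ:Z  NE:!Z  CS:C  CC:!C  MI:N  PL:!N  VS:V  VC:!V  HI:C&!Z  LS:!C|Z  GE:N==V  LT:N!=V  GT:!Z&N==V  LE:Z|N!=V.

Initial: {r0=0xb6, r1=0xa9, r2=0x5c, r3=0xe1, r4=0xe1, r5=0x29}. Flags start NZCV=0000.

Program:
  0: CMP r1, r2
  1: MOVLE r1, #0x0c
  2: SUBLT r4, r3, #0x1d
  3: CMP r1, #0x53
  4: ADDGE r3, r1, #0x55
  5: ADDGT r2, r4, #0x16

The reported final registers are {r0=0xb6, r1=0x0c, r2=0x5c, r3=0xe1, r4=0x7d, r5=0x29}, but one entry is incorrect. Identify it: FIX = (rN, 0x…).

[0] flags=0011 → (cmp)
[1] flags=0011 LE?T → r1=0x0c
[2] flags=0011 LT?T → r4=0xc4
[3] flags=1000 → (cmp)
[4] flags=1000 GE?F → skip
[5] flags=1000 GT?F → skip

FIX = (r4, 0xc4)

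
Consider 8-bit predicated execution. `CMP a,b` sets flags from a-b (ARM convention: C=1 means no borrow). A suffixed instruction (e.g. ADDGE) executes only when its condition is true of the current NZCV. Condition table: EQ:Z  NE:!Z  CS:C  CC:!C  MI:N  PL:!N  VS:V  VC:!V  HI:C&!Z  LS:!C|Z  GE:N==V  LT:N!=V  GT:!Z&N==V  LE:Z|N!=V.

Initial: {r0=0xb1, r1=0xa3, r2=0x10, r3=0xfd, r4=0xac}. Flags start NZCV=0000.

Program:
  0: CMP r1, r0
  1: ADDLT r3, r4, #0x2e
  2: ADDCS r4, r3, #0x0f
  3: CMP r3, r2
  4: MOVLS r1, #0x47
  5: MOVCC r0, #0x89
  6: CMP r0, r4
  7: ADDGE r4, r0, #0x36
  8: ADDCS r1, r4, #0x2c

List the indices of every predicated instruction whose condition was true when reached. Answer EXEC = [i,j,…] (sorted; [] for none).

EXEC = [1,7,8]

0: ✓ CMP  NZCV=1000
1: ✓ ADDLT  r3←0xda
2: · ADDCS
3: ✓ CMP  NZCV=1010
4: · MOVLS
5: · MOVCC
6: ✓ CMP  NZCV=0010
7: ✓ ADDGE  r4←0xe7
8: ✓ ADDCS  r1←0x13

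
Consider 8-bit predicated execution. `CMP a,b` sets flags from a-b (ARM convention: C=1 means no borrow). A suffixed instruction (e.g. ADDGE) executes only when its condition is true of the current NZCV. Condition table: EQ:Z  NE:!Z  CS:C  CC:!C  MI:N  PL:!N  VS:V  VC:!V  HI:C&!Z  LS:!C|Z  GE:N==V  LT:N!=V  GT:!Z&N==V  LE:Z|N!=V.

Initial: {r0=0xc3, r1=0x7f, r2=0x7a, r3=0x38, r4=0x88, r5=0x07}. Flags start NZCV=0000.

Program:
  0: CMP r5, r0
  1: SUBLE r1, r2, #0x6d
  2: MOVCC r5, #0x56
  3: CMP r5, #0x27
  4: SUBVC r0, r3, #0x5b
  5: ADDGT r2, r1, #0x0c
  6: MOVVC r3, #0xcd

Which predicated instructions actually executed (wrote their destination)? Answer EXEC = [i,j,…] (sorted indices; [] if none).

EXEC = [2,4,5,6]

[0] flags=0000 → (cmp)
[1] flags=0000 LE?F → skip
[2] flags=0000 CC?T → r5=0x56
[3] flags=0010 → (cmp)
[4] flags=0010 VC?T → r0=0xdd
[5] flags=0010 GT?T → r2=0x8b
[6] flags=0010 VC?T → r3=0xcd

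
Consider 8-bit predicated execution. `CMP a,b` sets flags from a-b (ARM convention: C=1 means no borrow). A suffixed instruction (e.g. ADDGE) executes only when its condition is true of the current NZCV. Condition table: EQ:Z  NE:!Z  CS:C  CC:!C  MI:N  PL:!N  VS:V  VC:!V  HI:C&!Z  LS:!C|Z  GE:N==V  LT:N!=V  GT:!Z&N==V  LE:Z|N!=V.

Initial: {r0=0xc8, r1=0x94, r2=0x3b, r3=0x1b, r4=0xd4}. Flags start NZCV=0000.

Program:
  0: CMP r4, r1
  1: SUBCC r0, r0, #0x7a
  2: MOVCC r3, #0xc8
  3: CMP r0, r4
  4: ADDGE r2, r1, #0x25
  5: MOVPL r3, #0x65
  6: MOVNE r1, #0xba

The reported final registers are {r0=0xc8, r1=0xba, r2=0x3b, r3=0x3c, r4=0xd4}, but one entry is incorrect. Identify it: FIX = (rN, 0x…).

[0] flags=0010 → (cmp)
[1] flags=0010 CC?F → skip
[2] flags=0010 CC?F → skip
[3] flags=1000 → (cmp)
[4] flags=1000 GE?F → skip
[5] flags=1000 PL?F → skip
[6] flags=1000 NE?T → r1=0xba

FIX = (r3, 0x1b)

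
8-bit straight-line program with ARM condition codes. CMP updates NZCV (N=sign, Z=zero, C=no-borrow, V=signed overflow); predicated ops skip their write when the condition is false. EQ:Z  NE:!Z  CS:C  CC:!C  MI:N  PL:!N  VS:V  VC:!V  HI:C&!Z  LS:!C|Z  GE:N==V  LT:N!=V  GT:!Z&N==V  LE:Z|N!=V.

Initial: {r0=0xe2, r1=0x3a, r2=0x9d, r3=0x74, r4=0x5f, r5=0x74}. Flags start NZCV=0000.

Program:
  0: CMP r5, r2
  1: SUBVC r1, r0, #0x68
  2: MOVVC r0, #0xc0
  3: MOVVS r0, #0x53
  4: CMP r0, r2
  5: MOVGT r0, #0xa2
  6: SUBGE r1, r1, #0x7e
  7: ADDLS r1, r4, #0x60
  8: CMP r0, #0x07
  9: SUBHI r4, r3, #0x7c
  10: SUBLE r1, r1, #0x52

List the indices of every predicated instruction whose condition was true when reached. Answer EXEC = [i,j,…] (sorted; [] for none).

EXEC = [3,5,6,7,9,10]

[0] flags=1001 → (cmp)
[1] flags=1001 VC?F → skip
[2] flags=1001 VC?F → skip
[3] flags=1001 VS?T → r0=0x53
[4] flags=1001 → (cmp)
[5] flags=1001 GT?T → r0=0xa2
[6] flags=1001 GE?T → r1=0xbc
[7] flags=1001 LS?T → r1=0xbf
[8] flags=1010 → (cmp)
[9] flags=1010 HI?T → r4=0xf8
[10] flags=1010 LE?T → r1=0x6d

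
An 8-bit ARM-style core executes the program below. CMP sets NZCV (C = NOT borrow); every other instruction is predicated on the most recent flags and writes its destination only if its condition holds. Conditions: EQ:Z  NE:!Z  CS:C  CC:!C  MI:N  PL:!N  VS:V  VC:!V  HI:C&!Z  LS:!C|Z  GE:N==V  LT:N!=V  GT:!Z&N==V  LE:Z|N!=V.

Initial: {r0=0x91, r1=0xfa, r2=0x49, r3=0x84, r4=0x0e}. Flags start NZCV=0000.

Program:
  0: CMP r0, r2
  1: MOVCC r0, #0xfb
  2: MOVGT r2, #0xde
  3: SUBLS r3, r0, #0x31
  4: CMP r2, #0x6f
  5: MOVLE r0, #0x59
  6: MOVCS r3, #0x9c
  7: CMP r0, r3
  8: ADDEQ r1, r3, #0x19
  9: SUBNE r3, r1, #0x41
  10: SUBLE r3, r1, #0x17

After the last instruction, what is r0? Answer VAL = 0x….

[0] flags=0011 → (cmp)
[1] flags=0011 CC?F → skip
[2] flags=0011 GT?F → skip
[3] flags=0011 LS?F → skip
[4] flags=1000 → (cmp)
[5] flags=1000 LE?T → r0=0x59
[6] flags=1000 CS?F → skip
[7] flags=1001 → (cmp)
[8] flags=1001 EQ?F → skip
[9] flags=1001 NE?T → r3=0xb9
[10] flags=1001 LE?F → skip

VAL = 0x59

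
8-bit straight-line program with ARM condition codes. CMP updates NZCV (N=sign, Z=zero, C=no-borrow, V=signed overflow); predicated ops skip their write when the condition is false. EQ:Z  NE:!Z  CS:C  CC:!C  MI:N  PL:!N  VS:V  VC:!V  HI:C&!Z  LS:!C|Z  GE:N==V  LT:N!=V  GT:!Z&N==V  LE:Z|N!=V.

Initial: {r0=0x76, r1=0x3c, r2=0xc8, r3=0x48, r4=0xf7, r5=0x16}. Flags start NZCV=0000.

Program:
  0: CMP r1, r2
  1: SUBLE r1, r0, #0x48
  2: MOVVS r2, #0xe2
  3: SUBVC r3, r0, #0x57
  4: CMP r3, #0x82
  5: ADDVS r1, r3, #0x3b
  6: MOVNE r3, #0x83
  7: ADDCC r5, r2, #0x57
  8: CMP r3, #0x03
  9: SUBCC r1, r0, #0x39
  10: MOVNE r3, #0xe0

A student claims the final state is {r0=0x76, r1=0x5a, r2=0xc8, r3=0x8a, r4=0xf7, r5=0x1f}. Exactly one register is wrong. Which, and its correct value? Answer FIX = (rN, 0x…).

[0] flags=0000 → (cmp)
[1] flags=0000 LE?F → skip
[2] flags=0000 VS?F → skip
[3] flags=0000 VC?T → r3=0x1f
[4] flags=1001 → (cmp)
[5] flags=1001 VS?T → r1=0x5a
[6] flags=1001 NE?T → r3=0x83
[7] flags=1001 CC?T → r5=0x1f
[8] flags=1010 → (cmp)
[9] flags=1010 CC?F → skip
[10] flags=1010 NE?T → r3=0xe0

FIX = (r3, 0xe0)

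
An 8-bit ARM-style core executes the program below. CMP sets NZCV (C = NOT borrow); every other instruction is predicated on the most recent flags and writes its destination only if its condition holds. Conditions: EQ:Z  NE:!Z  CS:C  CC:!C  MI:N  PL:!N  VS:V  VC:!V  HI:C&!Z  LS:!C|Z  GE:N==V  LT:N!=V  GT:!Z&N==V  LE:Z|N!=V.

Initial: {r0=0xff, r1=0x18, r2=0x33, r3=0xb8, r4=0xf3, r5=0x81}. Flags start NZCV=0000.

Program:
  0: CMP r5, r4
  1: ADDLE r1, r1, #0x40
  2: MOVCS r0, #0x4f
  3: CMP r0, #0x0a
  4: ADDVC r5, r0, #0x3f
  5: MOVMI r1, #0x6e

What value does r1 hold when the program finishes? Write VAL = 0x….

[0] flags=1000 → (cmp)
[1] flags=1000 LE?T → r1=0x58
[2] flags=1000 CS?F → skip
[3] flags=1010 → (cmp)
[4] flags=1010 VC?T → r5=0x3e
[5] flags=1010 MI?T → r1=0x6e

VAL = 0x6e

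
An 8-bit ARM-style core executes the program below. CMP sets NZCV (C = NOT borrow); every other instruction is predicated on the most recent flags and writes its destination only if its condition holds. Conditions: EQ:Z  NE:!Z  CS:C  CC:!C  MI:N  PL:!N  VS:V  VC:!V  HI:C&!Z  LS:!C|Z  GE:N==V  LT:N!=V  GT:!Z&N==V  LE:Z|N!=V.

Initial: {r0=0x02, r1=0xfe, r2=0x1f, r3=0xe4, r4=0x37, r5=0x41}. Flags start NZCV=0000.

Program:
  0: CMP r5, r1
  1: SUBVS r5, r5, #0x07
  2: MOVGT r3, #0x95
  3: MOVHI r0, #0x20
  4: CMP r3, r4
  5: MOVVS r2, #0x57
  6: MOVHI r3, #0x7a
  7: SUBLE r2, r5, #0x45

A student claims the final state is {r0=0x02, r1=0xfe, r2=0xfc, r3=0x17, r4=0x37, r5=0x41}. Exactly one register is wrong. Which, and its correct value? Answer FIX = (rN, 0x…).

0: ✓ CMP  NZCV=0000
1: · SUBVS
2: ✓ MOVGT  r3←0x95
3: · MOVHI
4: ✓ CMP  NZCV=0011
5: ✓ MOVVS  r2←0x57
6: ✓ MOVHI  r3←0x7a
7: ✓ SUBLE  r2←0xfc

FIX = (r3, 0x7a)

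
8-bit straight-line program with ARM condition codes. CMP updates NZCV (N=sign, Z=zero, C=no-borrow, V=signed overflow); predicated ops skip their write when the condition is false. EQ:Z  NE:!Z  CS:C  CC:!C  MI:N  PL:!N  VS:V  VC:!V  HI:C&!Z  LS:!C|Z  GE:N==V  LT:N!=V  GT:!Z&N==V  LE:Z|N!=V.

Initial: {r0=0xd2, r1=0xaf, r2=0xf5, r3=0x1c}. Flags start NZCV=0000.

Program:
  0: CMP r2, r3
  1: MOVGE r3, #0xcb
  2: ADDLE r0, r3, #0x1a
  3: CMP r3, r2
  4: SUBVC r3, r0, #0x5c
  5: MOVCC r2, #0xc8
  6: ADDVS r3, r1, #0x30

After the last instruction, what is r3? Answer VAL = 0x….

VAL = 0xda

0: ✓ CMP  NZCV=1010
1: · MOVGE
2: ✓ ADDLE  r0←0x36
3: ✓ CMP  NZCV=0000
4: ✓ SUBVC  r3←0xda
5: ✓ MOVCC  r2←0xc8
6: · ADDVS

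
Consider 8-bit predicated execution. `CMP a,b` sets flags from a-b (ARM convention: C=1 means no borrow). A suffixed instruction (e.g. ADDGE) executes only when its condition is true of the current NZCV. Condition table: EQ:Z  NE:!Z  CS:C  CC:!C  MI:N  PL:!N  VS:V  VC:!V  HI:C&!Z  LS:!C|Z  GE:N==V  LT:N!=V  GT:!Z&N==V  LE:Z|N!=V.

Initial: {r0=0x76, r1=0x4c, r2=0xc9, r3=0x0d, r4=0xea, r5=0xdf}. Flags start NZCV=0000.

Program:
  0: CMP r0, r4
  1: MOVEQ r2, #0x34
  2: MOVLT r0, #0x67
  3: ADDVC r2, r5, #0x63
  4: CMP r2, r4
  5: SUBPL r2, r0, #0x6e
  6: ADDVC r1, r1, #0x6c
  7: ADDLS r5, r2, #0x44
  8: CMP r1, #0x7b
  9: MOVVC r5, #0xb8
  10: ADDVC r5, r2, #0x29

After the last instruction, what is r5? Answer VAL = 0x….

[0] flags=1001 → (cmp)
[1] flags=1001 EQ?F → skip
[2] flags=1001 LT?F → skip
[3] flags=1001 VC?F → skip
[4] flags=1000 → (cmp)
[5] flags=1000 PL?F → skip
[6] flags=1000 VC?T → r1=0xb8
[7] flags=1000 LS?T → r5=0x0d
[8] flags=0011 → (cmp)
[9] flags=0011 VC?F → skip
[10] flags=0011 VC?F → skip

VAL = 0x0d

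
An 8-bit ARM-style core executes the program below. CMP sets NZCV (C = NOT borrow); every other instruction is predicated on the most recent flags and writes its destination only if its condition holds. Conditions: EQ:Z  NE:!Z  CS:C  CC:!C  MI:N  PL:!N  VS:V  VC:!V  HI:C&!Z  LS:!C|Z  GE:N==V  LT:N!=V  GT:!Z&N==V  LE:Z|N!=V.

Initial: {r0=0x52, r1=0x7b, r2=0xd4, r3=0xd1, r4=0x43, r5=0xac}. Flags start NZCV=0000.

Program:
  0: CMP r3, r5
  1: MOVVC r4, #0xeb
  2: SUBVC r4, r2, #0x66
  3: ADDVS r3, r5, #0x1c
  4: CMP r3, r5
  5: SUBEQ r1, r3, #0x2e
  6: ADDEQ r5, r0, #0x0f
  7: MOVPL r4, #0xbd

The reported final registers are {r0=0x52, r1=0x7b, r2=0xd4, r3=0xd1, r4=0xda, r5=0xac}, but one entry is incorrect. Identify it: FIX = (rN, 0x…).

FIX = (r4, 0xbd)

0: ✓ CMP  NZCV=0010
1: ✓ MOVVC  r4←0xeb
2: ✓ SUBVC  r4←0x6e
3: · ADDVS
4: ✓ CMP  NZCV=0010
5: · SUBEQ
6: · ADDEQ
7: ✓ MOVPL  r4←0xbd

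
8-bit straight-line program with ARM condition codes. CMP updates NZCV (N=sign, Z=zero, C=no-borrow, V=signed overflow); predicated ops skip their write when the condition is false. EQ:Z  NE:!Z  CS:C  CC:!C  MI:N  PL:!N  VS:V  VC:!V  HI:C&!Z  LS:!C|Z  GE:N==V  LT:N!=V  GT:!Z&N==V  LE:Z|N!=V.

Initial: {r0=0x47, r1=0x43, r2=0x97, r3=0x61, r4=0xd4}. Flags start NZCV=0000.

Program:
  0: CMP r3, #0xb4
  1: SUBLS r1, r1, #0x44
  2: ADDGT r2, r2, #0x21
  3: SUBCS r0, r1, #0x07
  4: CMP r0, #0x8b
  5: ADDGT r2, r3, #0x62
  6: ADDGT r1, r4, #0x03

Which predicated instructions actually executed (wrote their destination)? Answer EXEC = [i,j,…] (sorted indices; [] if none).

EXEC = [1,2,5,6]

0: ✓ CMP  NZCV=1001
1: ✓ SUBLS  r1←0xff
2: ✓ ADDGT  r2←0xb8
3: · SUBCS
4: ✓ CMP  NZCV=1001
5: ✓ ADDGT  r2←0xc3
6: ✓ ADDGT  r1←0xd7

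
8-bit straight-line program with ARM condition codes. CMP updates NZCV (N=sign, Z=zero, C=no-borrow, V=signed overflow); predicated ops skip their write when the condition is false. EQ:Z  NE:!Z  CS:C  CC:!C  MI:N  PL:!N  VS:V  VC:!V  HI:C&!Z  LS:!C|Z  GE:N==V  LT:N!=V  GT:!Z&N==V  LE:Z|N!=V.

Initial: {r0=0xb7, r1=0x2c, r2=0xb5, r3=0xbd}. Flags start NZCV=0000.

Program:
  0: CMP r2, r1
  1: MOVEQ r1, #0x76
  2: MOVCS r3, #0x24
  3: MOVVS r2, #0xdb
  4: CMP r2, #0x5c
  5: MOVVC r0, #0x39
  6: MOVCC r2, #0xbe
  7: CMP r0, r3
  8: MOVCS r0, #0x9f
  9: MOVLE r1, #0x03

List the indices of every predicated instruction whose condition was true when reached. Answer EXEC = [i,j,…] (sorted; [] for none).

EXEC = [2,8,9]

[0] flags=1010 → (cmp)
[1] flags=1010 EQ?F → skip
[2] flags=1010 CS?T → r3=0x24
[3] flags=1010 VS?F → skip
[4] flags=0011 → (cmp)
[5] flags=0011 VC?F → skip
[6] flags=0011 CC?F → skip
[7] flags=1010 → (cmp)
[8] flags=1010 CS?T → r0=0x9f
[9] flags=1010 LE?T → r1=0x03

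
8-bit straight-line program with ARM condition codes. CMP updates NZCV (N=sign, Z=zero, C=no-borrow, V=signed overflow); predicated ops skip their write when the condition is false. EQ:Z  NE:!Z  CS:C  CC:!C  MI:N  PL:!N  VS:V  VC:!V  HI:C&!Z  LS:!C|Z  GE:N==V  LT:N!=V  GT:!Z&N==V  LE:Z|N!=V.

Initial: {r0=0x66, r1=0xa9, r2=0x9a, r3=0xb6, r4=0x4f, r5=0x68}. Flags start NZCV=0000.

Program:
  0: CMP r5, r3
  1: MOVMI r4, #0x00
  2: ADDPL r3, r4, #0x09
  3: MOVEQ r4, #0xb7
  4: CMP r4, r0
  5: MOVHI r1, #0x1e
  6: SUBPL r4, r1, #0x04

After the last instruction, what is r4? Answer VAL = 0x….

0: ✓ CMP  NZCV=1001
1: ✓ MOVMI  r4←0x00
2: · ADDPL
3: · MOVEQ
4: ✓ CMP  NZCV=1000
5: · MOVHI
6: · SUBPL

VAL = 0x00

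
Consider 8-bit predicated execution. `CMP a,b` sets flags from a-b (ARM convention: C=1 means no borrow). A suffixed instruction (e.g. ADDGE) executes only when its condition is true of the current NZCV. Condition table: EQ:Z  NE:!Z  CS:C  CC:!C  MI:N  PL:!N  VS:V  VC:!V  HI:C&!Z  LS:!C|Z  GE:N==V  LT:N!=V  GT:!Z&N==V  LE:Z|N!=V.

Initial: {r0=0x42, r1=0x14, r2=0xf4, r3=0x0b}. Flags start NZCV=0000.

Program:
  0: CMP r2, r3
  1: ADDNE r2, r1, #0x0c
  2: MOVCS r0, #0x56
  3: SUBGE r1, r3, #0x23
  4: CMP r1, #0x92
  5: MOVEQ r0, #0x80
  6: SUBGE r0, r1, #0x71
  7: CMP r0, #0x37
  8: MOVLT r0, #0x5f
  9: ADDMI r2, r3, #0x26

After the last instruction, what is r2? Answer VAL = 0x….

VAL = 0x20

0: ✓ CMP  NZCV=1010
1: ✓ ADDNE  r2←0x20
2: ✓ MOVCS  r0←0x56
3: · SUBGE
4: ✓ CMP  NZCV=1001
5: · MOVEQ
6: ✓ SUBGE  r0←0xa3
7: ✓ CMP  NZCV=0011
8: ✓ MOVLT  r0←0x5f
9: · ADDMI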